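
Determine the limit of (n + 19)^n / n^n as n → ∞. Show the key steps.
lim = e^19

Rewrite as (1 + 19/n)^(n). By the standard limit (1 + x/n)^n → e^x, we have (1 + 19/n)^n → e^19, and raising to the 1st power gives e^19.
More precisely, ln[(1 + 19/n)^(n)] = n · ln(1 + 19/n) = n · (19/n + O(1/n^2)) = 19 + O(1/n) → 19.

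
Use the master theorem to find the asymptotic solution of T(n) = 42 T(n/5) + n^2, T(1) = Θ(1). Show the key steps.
T(n) = Θ(n^(log_5 42))

Master theorem: compare f(n) = n^2 to n^(log_5 42) where log_5 42 ≈ 2.322. Since 2 < log_5 42, we have f(n) = O(n^(log_5 42 − ε)) for some ε > 0 — Case 1. Hence T(n) = Θ(n^(log_5 42)).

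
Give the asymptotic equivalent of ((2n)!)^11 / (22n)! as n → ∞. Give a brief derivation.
((2n)!)^11/(22n)! ~ ((2π·2n)^(10/2) / sqrt(11)) · 11^(−11·2n)  →  0

Write N = 2n. Stirling: N! ~ sqrt(2π N)(N/e)^N and (11N)! ~ sqrt(2π·11N)·(11N/e)^(11N).
  (N!)^11/(11N)! ~ (2π N)^(11/2) (N/e)^(11N) / [sqrt(2π·11N) (11N/e)^(11N)]
     = (2π N)^(11/2) / sqrt(2π·11N) · (N/(11N))^(11N)
     = (2π N)^((11−1)/2) / sqrt(11) · 11^(−11N).
Since 11^11 > 1, the factor 11^(−11N) decays exponentially, so the ratio → 0. Substituting N = 2n gives the stated form.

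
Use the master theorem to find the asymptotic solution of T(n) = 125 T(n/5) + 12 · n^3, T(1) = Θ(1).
T(n) = Θ(n^3 log n)

log_5 125 = 3, and f(n) = 12 · n^3 = Θ(n^(log_5 125)). This is Case 2 of the master theorem: T(n) = Θ(f(n) · log n) = Θ(n^3 log n).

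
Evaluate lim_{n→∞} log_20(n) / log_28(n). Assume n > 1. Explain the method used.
lim = ln(28) / ln(20) = log_20(28)

Change of base: log_20(n) = ln n / ln 20 and log_28(n) = ln n / ln 28. The ratio is (ln n / ln 20) · (ln 28 / ln n) = ln 28 / ln 20, a constant independent of n. So the limit is ln 28 / ln 20 = log_20(28).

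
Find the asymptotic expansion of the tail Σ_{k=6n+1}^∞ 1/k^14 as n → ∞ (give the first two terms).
Σ_{k>6n} 1/k^14 = 1/(13 · (6n)^13) − 1/(2 · (6n)^14) + O(1/(6n)^15)

Compare to the integral: ∫_{6n}^∞ x^(−14) dx = [−x^(−13)/13]_{6n}^∞ = 1/((14−1)·(6n)^13). The Euler-Maclaurin correction adds −f(6n)/2 = −1/(2·(6n)^14). Euler-Maclaurin then gives
  Σ_{k>6n} 1/k^14 = ∫_{6n}^∞ dx/x^14 − 1/(2·(6n)^14) + O(1/(6n)^15).
(Equivalently this is ζ(14) − Σ_{k≤6n} 1/k^14.)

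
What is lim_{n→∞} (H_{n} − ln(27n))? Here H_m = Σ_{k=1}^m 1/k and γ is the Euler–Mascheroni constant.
lim = −ln 27 + γ

By Euler-Maclaurin, H_m = ln m + γ + O(1/m). So
  H_{n} − ln(27n) = ln(n) + γ − ln(27n) + O(1/n)
                       = ln(1/27) + γ + O(1/n).
Hence the limit is ln(1/27) + γ.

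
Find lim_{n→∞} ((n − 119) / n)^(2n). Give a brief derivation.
lim = e^(−238)

Rewrite as (1 − 119/n)^(2n). By the standard limit (1 + x/n)^n → e^x, we have (1 − 119/n)^n → e^(−119), and raising to the 2nd power gives e^(−238).
More precisely, ln[(1 − 119/n)^(2n)] = 2n · ln(1 − 119/n) = 2n · (-119/n + O(1/n^2)) = -238 + O(1/n) → -238.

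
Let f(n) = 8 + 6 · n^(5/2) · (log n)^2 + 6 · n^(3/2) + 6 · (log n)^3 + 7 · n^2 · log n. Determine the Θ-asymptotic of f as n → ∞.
f(n) ∈ Θ(n^(5/2) · (log n)^2)

Compare the terms by growth order. For large n, n^a · (log n)^b dominates n^a' · (log n)^b' iff a > a', or (a = a' and b > b'). Ranking the 5 terms shows the dominant one is 6 · n^(5/2) · (log n)^2. Hence f(n) ∈ Θ(n^(5/2) · (log n)^2).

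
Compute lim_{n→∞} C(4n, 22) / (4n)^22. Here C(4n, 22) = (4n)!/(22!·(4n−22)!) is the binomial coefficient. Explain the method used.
lim = 1/22! = 1/1124000727777607680000

With N = 4n → ∞: C(N, 22) / N^22 = [N(N−1)…(N−21)] / (22! · N^22) = (1/22!) · 1 · (1 − 1/(4n)) · … · (1 − 21/(4n)). Each factor → 1 as N → ∞, so the limit is 1/22! = 1/1124000727777607680000.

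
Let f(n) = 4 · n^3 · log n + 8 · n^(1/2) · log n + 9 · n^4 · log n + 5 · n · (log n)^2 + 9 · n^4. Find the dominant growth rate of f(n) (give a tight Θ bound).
f(n) ∈ Θ(n^4 · log n)

Compare the terms by growth order. For large n, n^a · (log n)^b dominates n^a' · (log n)^b' iff a > a', or (a = a' and b > b'). Ranking the 5 terms shows the dominant one is 9 · n^4 · log n. Hence f(n) ∈ Θ(n^4 · log n).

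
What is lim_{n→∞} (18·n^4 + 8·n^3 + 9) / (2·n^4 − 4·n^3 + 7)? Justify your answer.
lim = 18/2 = 9

For large n the leading n^4 terms dominate both numerator and denominator. Dividing top and bottom by n^4, every other term tends to 0, leaving 18/2 = 9.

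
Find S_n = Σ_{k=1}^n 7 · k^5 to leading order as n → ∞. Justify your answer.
S_n ~ 7 · n^6 / 6

By integral comparison (Euler-Maclaurin), Σ_{k=1}^n 7 · k^5 = 7 · ∫_0^n x^5 dx + O(n^5) = 7 · n^6/6 + O(n^5). (Equivalently, Faulhaber's formula gives the same leading term.)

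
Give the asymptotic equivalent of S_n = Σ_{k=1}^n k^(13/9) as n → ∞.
S_n ~ (9/22) · n^(22/9)

Integral comparison: Σ_{k=1}^n k^(13/9) = ∫_0^n x^(13/9) dx + O(n^(13/9)). The integral is n^(1 + 13/9) / (1 + 13/9) = n^((13+9)/9) / ((13+9)/9) = (9/22) · n^(22/9).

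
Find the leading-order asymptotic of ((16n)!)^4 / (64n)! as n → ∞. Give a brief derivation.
((16n)!)^4/(64n)! ~ ((2π·16n)^(3/2) / 2) · 4^(−4·16n)  →  0

Write N = 16n. Stirling: N! ~ sqrt(2π N)(N/e)^N and (4N)! ~ sqrt(2π·4N)·(4N/e)^(4N).
  (N!)^4/(4N)! ~ (2π N)^(4/2) (N/e)^(4N) / [sqrt(2π·4N) (4N/e)^(4N)]
     = (2π N)^(4/2) / sqrt(2π·4N) · (N/(4N))^(4N)
     = (2π N)^((4−1)/2) / 2 · 4^(−4N).
Since 4^4 > 1, the factor 4^(−4N) decays exponentially, so the ratio → 0. Substituting N = 16n gives the stated form.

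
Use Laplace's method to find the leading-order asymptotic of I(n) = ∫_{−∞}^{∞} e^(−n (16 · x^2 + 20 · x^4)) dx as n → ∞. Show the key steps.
I(n) ~ sqrt(π/(16n))

φ(x) = 16 · x^2 + 20 · x^4 has its unique global minimum at x* = 0 (since φ'(x) = 32x + 80x^3 = 0 only at x = 0 for real x with both coefficients positive, and φ → ∞ as |x| → ∞). At x* = 0, φ(0) = 0 and φ''(0) = 32. Laplace's method then gives
  I(n) ~ sqrt(2π / (n · φ''(0))) · e^(−n φ(0)) = sqrt(2π / (32n)) = sqrt(π/(16n)).
The 20 · x^4 term contributes only at subleading order (an O(1/n) relative correction).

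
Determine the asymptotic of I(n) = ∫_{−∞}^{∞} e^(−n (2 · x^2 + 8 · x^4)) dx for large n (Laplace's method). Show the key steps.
I(n) ~ sqrt(π/(2n))

φ(x) = 2 · x^2 + 8 · x^4 has its unique global minimum at x* = 0 (since φ'(x) = 4x + 32x^3 = 0 only at x = 0 for real x with both coefficients positive, and φ → ∞ as |x| → ∞). At x* = 0, φ(0) = 0 and φ''(0) = 4. Laplace's method then gives
  I(n) ~ sqrt(2π / (n · φ''(0))) · e^(−n φ(0)) = sqrt(2π / (4n)) = sqrt(π/(2n)).
The 8 · x^4 term contributes only at subleading order (an O(1/n) relative correction).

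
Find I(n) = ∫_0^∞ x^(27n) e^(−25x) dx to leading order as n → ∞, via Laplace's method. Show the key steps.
I(n) ~ (sqrt(2π·27n) / 25) · (27n/(25e))^(27n)

Write the integrand as exp(27n ln x − 25x) and set f(x) = 27n ln x − 25x. Then f'(x) = 27n/x − 25 = 0 at x* = 27n/25, and f''(x*) = −27n/x*^2 = −25^2/(27n). Laplace's method (interior maximum) gives
  I(n) ~ e^(f(x*)) · sqrt(2π / |f''(x*)|)
        = exp(27n ln(27n/25) − 27n) · sqrt(2π · 27n / 25^2)
        = (27n/25)^(27n) e^(−27n) · sqrt(2π·27n) / 25
        = (sqrt(2π·27n) / 25) · (27n/(25e))^(27n).
This matches Γ(27n+1)/25^(27n+1) with Stirling applied to Γ.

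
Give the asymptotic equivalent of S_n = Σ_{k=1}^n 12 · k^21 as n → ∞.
S_n ~ 6 · n^22 / 11

By integral comparison (Euler-Maclaurin), Σ_{k=1}^n 12 · k^21 = 12 · ∫_0^n x^21 dx + O(n^21) = 12 · n^22/22 = 6 · n^22 / 11 + O(n^21). (Equivalently, Faulhaber's formula gives the same leading term.)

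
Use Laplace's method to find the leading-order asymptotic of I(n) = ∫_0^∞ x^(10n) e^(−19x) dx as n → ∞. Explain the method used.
I(n) ~ (sqrt(2π·10n) / 19) · (10n/(19e))^(10n)

Write the integrand as exp(10n ln x − 19x) and set f(x) = 10n ln x − 19x. Then f'(x) = 10n/x − 19 = 0 at x* = 10n/19, and f''(x*) = −10n/x*^2 = −19^2/(10n). Laplace's method (interior maximum) gives
  I(n) ~ e^(f(x*)) · sqrt(2π / |f''(x*)|)
        = exp(10n ln(10n/19) − 10n) · sqrt(2π · 10n / 19^2)
        = (10n/19)^(10n) e^(−10n) · sqrt(2π·10n) / 19
        = (sqrt(2π·10n) / 19) · (10n/(19e))^(10n).
This matches Γ(10n+1)/19^(10n+1) with Stirling applied to Γ.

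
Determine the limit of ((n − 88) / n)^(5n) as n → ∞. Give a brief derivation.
lim = e^(−440)

Rewrite as (1 − 88/n)^(5n). By the standard limit (1 + x/n)^n → e^x, we have (1 − 88/n)^n → e^(−88), and raising to the 5th power gives e^(−440).
More precisely, ln[(1 − 88/n)^(5n)] = 5n · ln(1 − 88/n) = 5n · (-88/n + O(1/n^2)) = -440 + O(1/n) → -440.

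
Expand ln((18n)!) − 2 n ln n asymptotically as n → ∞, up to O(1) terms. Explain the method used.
ln((18n)!) − 2 n ln n = 16 n ln n + 18(ln 18 − 1) n + (1/2) ln(2π·18n) + O(1/n)

Stirling: ln((18n)!) = 18n ln(18n) − 18n + (1/2) ln(2π·18n) + O(1/n).
Expand 18n ln(18n) = 18n (ln n + ln 18) = 18n ln n + 18n ln 18.
Subtract 2n ln n: leading term is (18 − 2) n ln n = 16 n ln n. The next term is 18n ln 18 − 18n = 18(ln 18 − 1) n. Then the (1/2) ln(2π·18n) correction.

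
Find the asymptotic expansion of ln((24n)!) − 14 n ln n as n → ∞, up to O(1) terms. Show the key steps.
ln((24n)!) − 14 n ln n = 10 n ln n + 24(ln 24 − 1) n + (1/2) ln(2π·24n) + O(1/n)

Stirling: ln((24n)!) = 24n ln(24n) − 24n + (1/2) ln(2π·24n) + O(1/n).
Expand 24n ln(24n) = 24n (ln n + ln 24) = 24n ln n + 24n ln 24.
Subtract 14n ln n: leading term is (24 − 14) n ln n = 10 n ln n. The next term is 24n ln 24 − 24n = 24(ln 24 − 1) n. Then the (1/2) ln(2π·24n) correction.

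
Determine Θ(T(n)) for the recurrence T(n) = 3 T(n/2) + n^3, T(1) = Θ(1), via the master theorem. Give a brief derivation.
T(n) = Θ(n^3)

log_2 3 ≈ 1.585. f(n) = n^3 dominates n^(log_2 3) since 3 > 1.585, and the regularity condition a·f(n/b) = 3·(n/2)^3 = (3/8)·n^3 ≤ c·f(n) holds with c = 3/8 ≈ 0.375 < 1. So this is Case 3: T(n) = Θ(f(n)) = Θ(n^3).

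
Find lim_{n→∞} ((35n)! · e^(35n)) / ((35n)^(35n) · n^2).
lim = 0

Stirling: (35n)! ~ sqrt(2π·35n) · (35n/e)^(35n). Hence
  (35n)! · e^(35n) / (35n)^(35n) ~ sqrt(2π·35n).
Dividing by n^2: sqrt(2π·35n) / n^2 = sqrt(2π·35) · n^((1−4)/2), so the expression behaves like sqrt(2π·35) · n^((1−4)/2) → 0.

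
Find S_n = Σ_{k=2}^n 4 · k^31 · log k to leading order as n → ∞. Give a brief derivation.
S_n ~ n^32 log n / 8 − n^32 / 256

By integral comparison, S_n = ∫_1^n 4 · x^31 · log x dx + O(n^31 · log n). For the integral, ∫ x^31 log x dx = n^32 log n / 32 − n^32/1024 (integration by parts). Hence S_n ~ n^32 log n / 8 − n^32 / 256.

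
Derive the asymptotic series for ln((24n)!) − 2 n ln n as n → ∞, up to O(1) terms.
ln((24n)!) − 2 n ln n = 22 n ln n + 24(ln 24 − 1) n + (1/2) ln(2π·24n) + O(1/n)

Stirling: ln((24n)!) = 24n ln(24n) − 24n + (1/2) ln(2π·24n) + O(1/n).
Expand 24n ln(24n) = 24n (ln n + ln 24) = 24n ln n + 24n ln 24.
Subtract 2n ln n: leading term is (24 − 2) n ln n = 22 n ln n. The next term is 24n ln 24 − 24n = 24(ln 24 − 1) n. Then the (1/2) ln(2π·24n) correction.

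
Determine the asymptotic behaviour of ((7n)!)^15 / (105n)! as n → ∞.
((7n)!)^15/(105n)! ~ ((2π·7n)^(14/2) / sqrt(15)) · 15^(−15·7n)  →  0

Write N = 7n. Stirling: N! ~ sqrt(2π N)(N/e)^N and (15N)! ~ sqrt(2π·15N)·(15N/e)^(15N).
  (N!)^15/(15N)! ~ (2π N)^(15/2) (N/e)^(15N) / [sqrt(2π·15N) (15N/e)^(15N)]
     = (2π N)^(15/2) / sqrt(2π·15N) · (N/(15N))^(15N)
     = (2π N)^((15−1)/2) / sqrt(15) · 15^(−15N).
Since 15^15 > 1, the factor 15^(−15N) decays exponentially, so the ratio → 0. Substituting N = 7n gives the stated form.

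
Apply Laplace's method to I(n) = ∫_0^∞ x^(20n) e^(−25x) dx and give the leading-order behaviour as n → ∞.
I(n) ~ (sqrt(2π·20n) / 25) · (20n/(25e))^(20n)

Write the integrand as exp(20n ln x − 25x) and set f(x) = 20n ln x − 25x. Then f'(x) = 20n/x − 25 = 0 at x* = 20n/25, and f''(x*) = −20n/x*^2 = −25^2/(20n). Laplace's method (interior maximum) gives
  I(n) ~ e^(f(x*)) · sqrt(2π / |f''(x*)|)
        = exp(20n ln(20n/25) − 20n) · sqrt(2π · 20n / 25^2)
        = (20n/25)^(20n) e^(−20n) · sqrt(2π·20n) / 25
        = (sqrt(2π·20n) / 25) · (20n/(25e))^(20n).
This matches Γ(20n+1)/25^(20n+1) with Stirling applied to Γ.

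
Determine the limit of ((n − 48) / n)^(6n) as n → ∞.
lim = e^(−288)

Rewrite as (1 − 48/n)^(6n). By the standard limit (1 + x/n)^n → e^x, we have (1 − 48/n)^n → e^(−48), and raising to the 6th power gives e^(−288).
More precisely, ln[(1 − 48/n)^(6n)] = 6n · ln(1 − 48/n) = 6n · (-48/n + O(1/n^2)) = -288 + O(1/n) → -288.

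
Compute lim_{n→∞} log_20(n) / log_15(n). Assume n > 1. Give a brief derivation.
lim = ln(15) / ln(20) = log_20(15)

Change of base: log_20(n) = ln n / ln 20 and log_15(n) = ln n / ln 15. The ratio is (ln n / ln 20) · (ln 15 / ln n) = ln 15 / ln 20, a constant independent of n. So the limit is ln 15 / ln 20 = log_20(15).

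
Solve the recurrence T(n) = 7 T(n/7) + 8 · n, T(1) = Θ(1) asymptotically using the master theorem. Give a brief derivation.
T(n) = Θ(n log n)

log_7 7 = 1, and f(n) = 8 · n = Θ(n^(log_7 7)). This is Case 2 of the master theorem: T(n) = Θ(f(n) · log n) = Θ(n log n).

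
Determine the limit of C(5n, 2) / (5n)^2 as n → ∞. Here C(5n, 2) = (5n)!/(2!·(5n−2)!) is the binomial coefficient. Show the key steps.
lim = 1/2! = 1/2

With N = 5n → ∞: C(N, 2) / N^2 = [N(N−1)…(N−1)] / (2! · N^2) = (1/2!) · 1 · (1 − 1/(5n)). Each factor → 1 as N → ∞, so the limit is 1/2! = 1/2.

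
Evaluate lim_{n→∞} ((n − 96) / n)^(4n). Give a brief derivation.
lim = e^(−384)

Rewrite as (1 − 96/n)^(4n). By the standard limit (1 + x/n)^n → e^x, we have (1 − 96/n)^n → e^(−96), and raising to the 4th power gives e^(−384).
More precisely, ln[(1 − 96/n)^(4n)] = 4n · ln(1 − 96/n) = 4n · (-96/n + O(1/n^2)) = -384 + O(1/n) → -384.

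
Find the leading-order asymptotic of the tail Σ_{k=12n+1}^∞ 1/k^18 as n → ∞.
Σ_{k>12n} 1/k^18 ~ 1/(17 · (12n)^17)

Compare to the integral: ∫_{12n}^∞ x^(−18) dx = [−x^(−17)/17]_{12n}^∞ = 1/((18−1)·(12n)^17). Euler-Maclaurin then gives
  Σ_{k>12n} 1/k^18 = ∫_{12n}^∞ dx/x^18 − 1/(2·(12n)^18) + O(1/(12n)^19).
(Equivalently this is ζ(18) − Σ_{k≤12n} 1/k^18.)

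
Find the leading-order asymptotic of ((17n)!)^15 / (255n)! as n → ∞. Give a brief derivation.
((17n)!)^15/(255n)! ~ ((2π·17n)^(14/2) / sqrt(15)) · 15^(−15·17n)  →  0

Write N = 17n. Stirling: N! ~ sqrt(2π N)(N/e)^N and (15N)! ~ sqrt(2π·15N)·(15N/e)^(15N).
  (N!)^15/(15N)! ~ (2π N)^(15/2) (N/e)^(15N) / [sqrt(2π·15N) (15N/e)^(15N)]
     = (2π N)^(15/2) / sqrt(2π·15N) · (N/(15N))^(15N)
     = (2π N)^((15−1)/2) / sqrt(15) · 15^(−15N).
Since 15^15 > 1, the factor 15^(−15N) decays exponentially, so the ratio → 0. Substituting N = 17n gives the stated form.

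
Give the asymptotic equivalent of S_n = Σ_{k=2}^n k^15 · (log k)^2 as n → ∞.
S_n ~ n^16 · (log n)^2 / 16

By integral comparison, S_n = ∫_1^n x^15 · (log x)^2 dx + O(n^15 · (log n)^2). For the integral, the leading term of ∫_1^n x^15 (log x)^2 dx is n^16/16 · (log n)^2 (by repeated integration by parts; each step lowers the log-exponent and produces a relatively O(1/log n) correction). Hence S_n ~ n^16 · (log n)^2 / 16.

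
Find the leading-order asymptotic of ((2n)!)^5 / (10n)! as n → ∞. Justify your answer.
((2n)!)^5/(10n)! ~ ((2π·2n)^(4/2) / sqrt(5)) · 5^(−5·2n)  →  0

Write N = 2n. Stirling: N! ~ sqrt(2π N)(N/e)^N and (5N)! ~ sqrt(2π·5N)·(5N/e)^(5N).
  (N!)^5/(5N)! ~ (2π N)^(5/2) (N/e)^(5N) / [sqrt(2π·5N) (5N/e)^(5N)]
     = (2π N)^(5/2) / sqrt(2π·5N) · (N/(5N))^(5N)
     = (2π N)^((5−1)/2) / sqrt(5) · 5^(−5N).
Since 5^5 > 1, the factor 5^(−5N) decays exponentially, so the ratio → 0. Substituting N = 2n gives the stated form.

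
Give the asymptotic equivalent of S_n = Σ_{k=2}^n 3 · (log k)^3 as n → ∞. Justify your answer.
S_n ~ 3 · n · (log n)^3

By integral comparison, S_n = ∫_1^n 3 · (log x)^3 dx + O((log n)^3). For the integral, the leading term of ∫_1^n (log x)^3 dx is n · (log n)^3 (by repeated integration by parts; each step lowers the log-exponent and produces a relatively O(1/log n) correction). Hence S_n ~ 3 · n · (log n)^3.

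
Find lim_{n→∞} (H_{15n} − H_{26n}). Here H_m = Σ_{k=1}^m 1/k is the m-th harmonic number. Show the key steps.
lim = ln(15/26)

Euler-Maclaurin gives H_m = ln m + γ + 1/(2m) + O(1/m^2). The γ and O(1/m) terms cancel in the difference:
  H_{15n} − H_{26n} = ln(15n) − ln(26n) + O(1/n) = ln(15/26) + O(1/n).
Hence the limit is ln(15/26).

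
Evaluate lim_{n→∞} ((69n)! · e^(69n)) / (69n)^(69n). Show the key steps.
lim = ∞

Stirling: (69n)! ~ sqrt(2π·69n) · (69n/e)^(69n). Hence
  (69n)! · e^(69n) / (69n)^(69n) ~ sqrt(2π·69n) = sqrt(2π·69) · sqrt(n) → ∞.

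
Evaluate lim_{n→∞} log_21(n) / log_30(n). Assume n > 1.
lim = ln(30) / ln(21) = log_21(30)

Change of base: log_21(n) = ln n / ln 21 and log_30(n) = ln n / ln 30. The ratio is (ln n / ln 21) · (ln 30 / ln n) = ln 30 / ln 21, a constant independent of n. So the limit is ln 30 / ln 21 = log_21(30).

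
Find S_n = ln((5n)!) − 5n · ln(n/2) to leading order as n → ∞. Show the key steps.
S_n ~ 5n · (ln 10 − 1) + O(ln n)

Stirling: ln((5n)!) = 5n ln(5n) − 5n + O(ln n).
  S_n = 5n ln(5n) − 5n − 5n ln(n/2) + O(ln n)
      = 5n ln(5n) − 5n ln n + 5n ln 2 − 5n + O(ln n)
      = 5n ln 5 + 5n ln 2 − 5n + O(ln n)
      = 5n (ln 10 − 1) + O(ln n).
Numerically ln(10) − 1 ≈ 1.3026.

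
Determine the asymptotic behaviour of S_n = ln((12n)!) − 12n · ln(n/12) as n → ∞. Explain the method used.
S_n ~ 12n · (ln 144 − 1) + O(ln n)

Stirling: ln((12n)!) = 12n ln(12n) − 12n + O(ln n).
  S_n = 12n ln(12n) − 12n − 12n ln(n/12) + O(ln n)
      = 12n ln(12n) − 12n ln n + 12n ln 12 − 12n + O(ln n)
      = 12n ln 12 + 12n ln 12 − 12n + O(ln n)
      = 12n (ln 144 − 1) + O(ln n).
Numerically ln(144) − 1 ≈ 3.9698.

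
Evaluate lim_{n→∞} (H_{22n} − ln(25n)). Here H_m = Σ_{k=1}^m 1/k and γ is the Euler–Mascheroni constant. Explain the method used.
lim = ln(22/25) + γ

By Euler-Maclaurin, H_m = ln m + γ + O(1/m). So
  H_{22n} − ln(25n) = ln(22n) + γ − ln(25n) + O(1/n)
                       = ln(22/25) + γ + O(1/n).
Hence the limit is ln(22/25) + γ.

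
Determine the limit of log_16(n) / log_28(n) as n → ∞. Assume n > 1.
lim = ln(28) / ln(16) = log_16(28)

Change of base: log_16(n) = ln n / ln 16 and log_28(n) = ln n / ln 28. The ratio is (ln n / ln 16) · (ln 28 / ln n) = ln 28 / ln 16, a constant independent of n. So the limit is ln 28 / ln 16 = log_16(28).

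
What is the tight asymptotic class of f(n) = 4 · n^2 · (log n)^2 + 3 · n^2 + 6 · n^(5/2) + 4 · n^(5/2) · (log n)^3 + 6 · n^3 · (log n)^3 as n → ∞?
f(n) ∈ Θ(n^3 · (log n)^3)

Compare the terms by growth order. For large n, n^a · (log n)^b dominates n^a' · (log n)^b' iff a > a', or (a = a' and b > b'). Ranking the 5 terms shows the dominant one is 6 · n^3 · (log n)^3. Hence f(n) ∈ Θ(n^3 · (log n)^3).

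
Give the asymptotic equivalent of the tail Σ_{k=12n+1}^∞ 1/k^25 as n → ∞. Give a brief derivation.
Σ_{k>12n} 1/k^25 ~ 1/(24 · (12n)^24)

Compare to the integral: ∫_{12n}^∞ x^(−25) dx = [−x^(−24)/24]_{12n}^∞ = 1/((25−1)·(12n)^24). Euler-Maclaurin then gives
  Σ_{k>12n} 1/k^25 = ∫_{12n}^∞ dx/x^25 − 1/(2·(12n)^25) + O(1/(12n)^26).
(Equivalently this is ζ(25) − Σ_{k≤12n} 1/k^25.)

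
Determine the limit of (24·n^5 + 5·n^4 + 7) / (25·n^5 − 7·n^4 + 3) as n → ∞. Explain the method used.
lim = 24/25

For large n the leading n^5 terms dominate both numerator and denominator. Dividing top and bottom by n^5, every other term tends to 0, leaving 24/25.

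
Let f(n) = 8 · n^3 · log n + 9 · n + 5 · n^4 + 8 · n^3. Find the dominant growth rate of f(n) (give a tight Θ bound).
f(n) ∈ Θ(n^4)

Compare the terms by growth order. For large n, n^a · (log n)^b dominates n^a' · (log n)^b' iff a > a', or (a = a' and b > b'). Ranking the 4 terms shows the dominant one is 5 · n^4. Hence f(n) ∈ Θ(n^4).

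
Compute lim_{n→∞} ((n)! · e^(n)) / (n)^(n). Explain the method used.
lim = ∞

Stirling: (n)! ~ sqrt(2π·n) · (n/e)^(n). Hence
  (n)! · e^(n) / (n)^(n) ~ sqrt(2π·n) = sqrt(2π) · sqrt(n) → ∞.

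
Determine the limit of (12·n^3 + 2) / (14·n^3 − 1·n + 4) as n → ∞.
lim = 12/14 = 6/7

For large n the leading n^3 terms dominate both numerator and denominator. Dividing top and bottom by n^3, every other term tends to 0, leaving 12/14 = 6/7.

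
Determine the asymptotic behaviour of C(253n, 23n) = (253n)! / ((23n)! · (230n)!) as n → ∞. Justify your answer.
C(253n, 23n) ~ (285311670611/10000000000)^(23n) · sqrt(11/(20π·23n))

Write N = 23n. Apply Stirling to each factorial:
  (11N)! ~ sqrt(2π·11N) · (11N/e)^(11N),
  N! ~ sqrt(2π N) · (N/e)^N,
  (10N)! ~ sqrt(2π·10N) · (10N/e)^(10N).
The exponential factors combine to (11N)^(11N) / (N^N · (10N)^(10N)) = 11^(11N)/10^(10N) = (11^11/10^10)^N = (285311670611/10000000000)^N.
The square-root prefactors combine to sqrt(2π·11N) / (sqrt(2π N)·sqrt(2π·10N)) = sqrt(11 / (2π·10·N)) = sqrt(11/(20π·23n)).
Substituting N = 23n: C(253n, 23n) ~ (285311670611/10000000000)^(23n) · sqrt(11/(20π·23n)).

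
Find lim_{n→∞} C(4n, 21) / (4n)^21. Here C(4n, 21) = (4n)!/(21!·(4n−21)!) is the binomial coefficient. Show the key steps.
lim = 1/21! = 1/51090942171709440000

With N = 4n → ∞: C(N, 21) / N^21 = [N(N−1)…(N−20)] / (21! · N^21) = (1/21!) · 1 · (1 − 1/(4n)) · … · (1 − 20/(4n)). Each factor → 1 as N → ∞, so the limit is 1/21! = 1/51090942171709440000.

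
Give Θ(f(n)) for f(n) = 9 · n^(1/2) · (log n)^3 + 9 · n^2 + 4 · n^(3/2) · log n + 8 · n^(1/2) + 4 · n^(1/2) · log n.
f(n) ∈ Θ(n^2)

Compare the terms by growth order. For large n, n^a · (log n)^b dominates n^a' · (log n)^b' iff a > a', or (a = a' and b > b'). Ranking the 5 terms shows the dominant one is 9 · n^2. Hence f(n) ∈ Θ(n^2).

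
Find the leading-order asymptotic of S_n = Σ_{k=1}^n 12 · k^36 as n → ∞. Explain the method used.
S_n ~ 12 · n^37 / 37

By integral comparison (Euler-Maclaurin), Σ_{k=1}^n 12 · k^36 = 12 · ∫_0^n x^36 dx + O(n^36) = 12 · n^37/37 + O(n^36). (Equivalently, Faulhaber's formula gives the same leading term.)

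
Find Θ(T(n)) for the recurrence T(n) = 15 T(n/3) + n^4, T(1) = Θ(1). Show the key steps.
T(n) = Θ(n^4)

log_3 15 ≈ 2.465. f(n) = n^4 dominates n^(log_3 15) since 4 > 2.465, and the regularity condition a·f(n/b) = 15·(n/3)^4 = (15/81)·n^4 ≤ c·f(n) holds with c = 15/81 ≈ 0.185 < 1. So this is Case 3: T(n) = Θ(f(n)) = Θ(n^4).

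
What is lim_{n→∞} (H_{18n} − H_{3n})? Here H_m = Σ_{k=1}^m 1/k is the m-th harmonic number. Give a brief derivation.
lim = ln(18/3) = ln 6

Euler-Maclaurin gives H_m = ln m + γ + 1/(2m) + O(1/m^2). The γ and O(1/m) terms cancel in the difference:
  H_{18n} − H_{3n} = ln(18n) − ln(3n) + O(1/n) = ln(18/3) + O(1/n).
Hence the limit is ln(18/3) = ln 6.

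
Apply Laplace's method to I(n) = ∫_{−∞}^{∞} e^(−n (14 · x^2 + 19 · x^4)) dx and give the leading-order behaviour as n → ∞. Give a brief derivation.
I(n) ~ sqrt(π/(14n))

φ(x) = 14 · x^2 + 19 · x^4 has its unique global minimum at x* = 0 (since φ'(x) = 28x + 76x^3 = 0 only at x = 0 for real x with both coefficients positive, and φ → ∞ as |x| → ∞). At x* = 0, φ(0) = 0 and φ''(0) = 28. Laplace's method then gives
  I(n) ~ sqrt(2π / (n · φ''(0))) · e^(−n φ(0)) = sqrt(2π / (28n)) = sqrt(π/(14n)).
The 19 · x^4 term contributes only at subleading order (an O(1/n) relative correction).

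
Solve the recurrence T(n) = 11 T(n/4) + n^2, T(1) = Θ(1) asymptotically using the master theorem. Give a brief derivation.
T(n) = Θ(n^2)

log_4 11 ≈ 1.730. f(n) = n^2 dominates n^(log_4 11) since 2 > 1.730, and the regularity condition a·f(n/b) = 11·(n/4)^2 = (11/16)·n^2 ≤ c·f(n) holds with c = 11/16 ≈ 0.688 < 1. So this is Case 3: T(n) = Θ(f(n)) = Θ(n^2).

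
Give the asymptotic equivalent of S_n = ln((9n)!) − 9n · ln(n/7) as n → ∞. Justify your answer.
S_n ~ 9n · (ln 63 − 1) + O(ln n)

Stirling: ln((9n)!) = 9n ln(9n) − 9n + O(ln n).
  S_n = 9n ln(9n) − 9n − 9n ln(n/7) + O(ln n)
      = 9n ln(9n) − 9n ln n + 9n ln 7 − 9n + O(ln n)
      = 9n ln 9 + 9n ln 7 − 9n + O(ln n)
      = 9n (ln 63 − 1) + O(ln n).
Numerically ln(63) − 1 ≈ 3.1431.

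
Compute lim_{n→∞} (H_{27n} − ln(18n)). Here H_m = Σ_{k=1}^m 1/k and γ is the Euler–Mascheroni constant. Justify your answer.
lim = ln(3/2) + γ

By Euler-Maclaurin, H_m = ln m + γ + O(1/m). So
  H_{27n} − ln(18n) = ln(27n) + γ − ln(18n) + O(1/n)
                       = ln(27/18) + γ + O(1/n).
Hence the limit is ln(27/18) + γ (= ln(3/2)).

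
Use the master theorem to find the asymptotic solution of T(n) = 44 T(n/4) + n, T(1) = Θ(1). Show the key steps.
T(n) = Θ(n^(log_4 44))

Master theorem: compare f(n) = n to n^(log_4 44) where log_4 44 ≈ 2.730. Since 1 < log_4 44, we have f(n) = O(n^(log_4 44 − ε)) for some ε > 0 — Case 1. Hence T(n) = Θ(n^(log_4 44)).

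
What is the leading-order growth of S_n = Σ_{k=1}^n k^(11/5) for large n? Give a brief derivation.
S_n ~ (5/16) · n^(16/5)

Integral comparison: Σ_{k=1}^n k^(11/5) = ∫_0^n x^(11/5) dx + O(n^(11/5)). The integral is n^(1 + 11/5) / (1 + 11/5) = n^((11+5)/5) / ((11+5)/5) = (5/16) · n^(16/5).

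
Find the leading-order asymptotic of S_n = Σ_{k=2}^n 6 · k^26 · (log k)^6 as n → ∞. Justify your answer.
S_n ~ 2 · n^27 · (log n)^6 / 9

By integral comparison, S_n = ∫_1^n 6 · x^26 · (log x)^6 dx + O(n^26 · (log n)^6). For the integral, the leading term of ∫_1^n x^26 (log x)^6 dx is n^27/27 · (log n)^6 (by repeated integration by parts; each step lowers the log-exponent and produces a relatively O(1/log n) correction). Hence S_n ~ 2 · n^27 · (log n)^6 / 9.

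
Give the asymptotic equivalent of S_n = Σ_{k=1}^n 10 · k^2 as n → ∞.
S_n ~ 10 · n^3 / 3

By integral comparison (Euler-Maclaurin), Σ_{k=1}^n 10 · k^2 = 10 · ∫_0^n x^2 dx + O(n^2) = 10 · n^3/3 + O(n^2). (Equivalently, Faulhaber's formula gives the same leading term.)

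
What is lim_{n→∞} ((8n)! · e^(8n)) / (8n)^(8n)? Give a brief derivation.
lim = ∞

Stirling: (8n)! ~ sqrt(2π·8n) · (8n/e)^(8n). Hence
  (8n)! · e^(8n) / (8n)^(8n) ~ sqrt(2π·8n) = sqrt(2π·8) · sqrt(n) → ∞.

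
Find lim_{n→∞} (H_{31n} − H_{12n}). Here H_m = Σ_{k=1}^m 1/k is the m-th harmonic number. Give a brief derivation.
lim = ln(31/12)

Euler-Maclaurin gives H_m = ln m + γ + 1/(2m) + O(1/m^2). The γ and O(1/m) terms cancel in the difference:
  H_{31n} − H_{12n} = ln(31n) − ln(12n) + O(1/n) = ln(31/12) + O(1/n).
Hence the limit is ln(31/12).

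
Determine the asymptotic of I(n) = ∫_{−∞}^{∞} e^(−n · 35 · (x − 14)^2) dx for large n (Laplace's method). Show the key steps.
I(n) = sqrt(π/(35n))

Here φ(x) = 35 · (x − 14)^2 has its unique minimum at x* = 14 with φ(x*) = 0 and φ''(x*) = 70. Laplace's method gives
  I(n) ~ e^(−n φ(x*)) · sqrt(2π / (n · φ''(x*))) = sqrt(2π / (70n)) = sqrt(π/(35n)).
This is exact: substituting u = (x − 14)·sqrt(35n) gives I(n) = (1/sqrt(35n)) ∫_{−∞}^{∞} e^(−u^2) du = sqrt(π/(35n)).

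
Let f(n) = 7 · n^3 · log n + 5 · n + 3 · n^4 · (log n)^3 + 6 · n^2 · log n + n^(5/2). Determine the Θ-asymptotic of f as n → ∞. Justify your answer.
f(n) ∈ Θ(n^4 · (log n)^3)

Compare the terms by growth order. For large n, n^a · (log n)^b dominates n^a' · (log n)^b' iff a > a', or (a = a' and b > b'). Ranking the 5 terms shows the dominant one is 3 · n^4 · (log n)^3. Hence f(n) ∈ Θ(n^4 · (log n)^3).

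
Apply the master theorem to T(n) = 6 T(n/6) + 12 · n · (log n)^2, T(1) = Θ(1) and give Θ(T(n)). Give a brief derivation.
T(n) = Θ(n · (log n)^3)

Here log_6 6 = 1 and f(n) = 12 · n · (log n)^2 = Θ(n^(log_6 6) · (log n)^2). This is the extended Case 2 of the master theorem (f matches the critical exponent up to log factors), giving T(n) = Θ(n^(log_6 6) · (log n)^(2+1)) = Θ(n · (log n)^3).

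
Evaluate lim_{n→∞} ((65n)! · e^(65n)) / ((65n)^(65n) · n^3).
lim = 0

Stirling: (65n)! ~ sqrt(2π·65n) · (65n/e)^(65n). Hence
  (65n)! · e^(65n) / (65n)^(65n) ~ sqrt(2π·65n).
Dividing by n^3: sqrt(2π·65n) / n^3 = sqrt(2π·65) · n^((1−6)/2), so the expression behaves like sqrt(2π·65) · n^((1−6)/2) → 0.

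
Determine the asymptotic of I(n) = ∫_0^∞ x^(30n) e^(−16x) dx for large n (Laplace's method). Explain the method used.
I(n) ~ (sqrt(2π·30n) / 16) · (30n/(16e))^(30n)

Write the integrand as exp(30n ln x − 16x) and set f(x) = 30n ln x − 16x. Then f'(x) = 30n/x − 16 = 0 at x* = 30n/16, and f''(x*) = −30n/x*^2 = −16^2/(30n). Laplace's method (interior maximum) gives
  I(n) ~ e^(f(x*)) · sqrt(2π / |f''(x*)|)
        = exp(30n ln(30n/16) − 30n) · sqrt(2π · 30n / 16^2)
        = (30n/16)^(30n) e^(−30n) · sqrt(2π·30n) / 16
        = (sqrt(2π·30n) / 16) · (30n/(16e))^(30n).
This matches Γ(30n+1)/16^(30n+1) with Stirling applied to Γ.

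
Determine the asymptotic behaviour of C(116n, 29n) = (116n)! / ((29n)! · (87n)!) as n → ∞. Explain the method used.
C(116n, 29n) ~ (256/27)^(29n) · sqrt(2/(3π·29n))

Write N = 29n. Apply Stirling to each factorial:
  (4N)! ~ sqrt(2π·4N) · (4N/e)^(4N),
  N! ~ sqrt(2π N) · (N/e)^N,
  (3N)! ~ sqrt(2π·3N) · (3N/e)^(3N).
The exponential factors combine to (4N)^(4N) / (N^N · (3N)^(3N)) = 4^(4N)/3^(3N) = (4^4/3^3)^N = (256/27)^N.
The square-root prefactors combine to sqrt(2π·4N) / (sqrt(2π N)·sqrt(2π·3N)) = sqrt(4 / (2π·3·N)) = sqrt(2/(3π·29n)).
Substituting N = 29n: C(116n, 29n) ~ (256/27)^(29n) · sqrt(2/(3π·29n)).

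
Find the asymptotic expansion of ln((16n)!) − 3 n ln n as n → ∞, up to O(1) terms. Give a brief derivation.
ln((16n)!) − 3 n ln n = 13 n ln n + 16(ln 16 − 1) n + (1/2) ln(2π·16n) + O(1/n)

Stirling: ln((16n)!) = 16n ln(16n) − 16n + (1/2) ln(2π·16n) + O(1/n).
Expand 16n ln(16n) = 16n (ln n + ln 16) = 16n ln n + 16n ln 16.
Subtract 3n ln n: leading term is (16 − 3) n ln n = 13 n ln n. The next term is 16n ln 16 − 16n = 16(ln 16 − 1) n. Then the (1/2) ln(2π·16n) correction.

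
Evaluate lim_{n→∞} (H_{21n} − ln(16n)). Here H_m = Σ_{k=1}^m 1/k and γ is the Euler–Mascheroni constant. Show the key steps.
lim = ln(21/16) + γ

By Euler-Maclaurin, H_m = ln m + γ + O(1/m). So
  H_{21n} − ln(16n) = ln(21n) + γ − ln(16n) + O(1/n)
                       = ln(21/16) + γ + O(1/n).
Hence the limit is ln(21/16) + γ.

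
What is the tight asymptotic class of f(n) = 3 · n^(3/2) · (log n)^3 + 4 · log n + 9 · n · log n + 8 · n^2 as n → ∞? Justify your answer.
f(n) ∈ Θ(n^2)

Compare the terms by growth order. For large n, n^a · (log n)^b dominates n^a' · (log n)^b' iff a > a', or (a = a' and b > b'). Ranking the 4 terms shows the dominant one is 8 · n^2. Hence f(n) ∈ Θ(n^2).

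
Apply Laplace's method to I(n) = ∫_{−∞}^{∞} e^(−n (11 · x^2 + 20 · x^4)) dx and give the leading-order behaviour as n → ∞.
I(n) ~ sqrt(π/(11n))

φ(x) = 11 · x^2 + 20 · x^4 has its unique global minimum at x* = 0 (since φ'(x) = 22x + 80x^3 = 0 only at x = 0 for real x with both coefficients positive, and φ → ∞ as |x| → ∞). At x* = 0, φ(0) = 0 and φ''(0) = 22. Laplace's method then gives
  I(n) ~ sqrt(2π / (n · φ''(0))) · e^(−n φ(0)) = sqrt(2π / (22n)) = sqrt(π/(11n)).
The 20 · x^4 term contributes only at subleading order (an O(1/n) relative correction).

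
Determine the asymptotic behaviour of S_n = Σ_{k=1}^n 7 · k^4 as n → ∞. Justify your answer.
S_n ~ 7 · n^5 / 5

By integral comparison (Euler-Maclaurin), Σ_{k=1}^n 7 · k^4 = 7 · ∫_0^n x^4 dx + O(n^4) = 7 · n^5/5 + O(n^4). (Equivalently, Faulhaber's formula gives the same leading term.)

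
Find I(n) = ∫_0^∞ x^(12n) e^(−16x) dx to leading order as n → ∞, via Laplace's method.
I(n) ~ (sqrt(2π·12n) / 16) · (12n/(16e))^(12n)

Write the integrand as exp(12n ln x − 16x) and set f(x) = 12n ln x − 16x. Then f'(x) = 12n/x − 16 = 0 at x* = 12n/16, and f''(x*) = −12n/x*^2 = −16^2/(12n). Laplace's method (interior maximum) gives
  I(n) ~ e^(f(x*)) · sqrt(2π / |f''(x*)|)
        = exp(12n ln(12n/16) − 12n) · sqrt(2π · 12n / 16^2)
        = (12n/16)^(12n) e^(−12n) · sqrt(2π·12n) / 16
        = (sqrt(2π·12n) / 16) · (12n/(16e))^(12n).
This matches Γ(12n+1)/16^(12n+1) with Stirling applied to Γ.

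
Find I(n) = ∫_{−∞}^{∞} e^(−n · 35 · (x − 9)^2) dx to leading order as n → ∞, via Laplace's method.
I(n) = sqrt(π/(35n))

Here φ(x) = 35 · (x − 9)^2 has its unique minimum at x* = 9 with φ(x*) = 0 and φ''(x*) = 70. Laplace's method gives
  I(n) ~ e^(−n φ(x*)) · sqrt(2π / (n · φ''(x*))) = sqrt(2π / (70n)) = sqrt(π/(35n)).
This is exact: substituting u = (x − 9)·sqrt(35n) gives I(n) = (1/sqrt(35n)) ∫_{−∞}^{∞} e^(−u^2) du = sqrt(π/(35n)).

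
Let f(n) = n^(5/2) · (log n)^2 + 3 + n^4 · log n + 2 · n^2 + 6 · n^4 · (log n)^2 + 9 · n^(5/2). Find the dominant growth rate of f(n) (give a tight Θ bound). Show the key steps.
f(n) ∈ Θ(n^4 · (log n)^2)

Compare the terms by growth order. For large n, n^a · (log n)^b dominates n^a' · (log n)^b' iff a > a', or (a = a' and b > b'). Ranking the 6 terms shows the dominant one is 6 · n^4 · (log n)^2. Hence f(n) ∈ Θ(n^4 · (log n)^2).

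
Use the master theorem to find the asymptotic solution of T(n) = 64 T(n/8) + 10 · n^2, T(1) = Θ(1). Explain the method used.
T(n) = Θ(n^2 log n)

log_8 64 = 2, and f(n) = 10 · n^2 = Θ(n^(log_8 64)). This is Case 2 of the master theorem: T(n) = Θ(f(n) · log n) = Θ(n^2 log n).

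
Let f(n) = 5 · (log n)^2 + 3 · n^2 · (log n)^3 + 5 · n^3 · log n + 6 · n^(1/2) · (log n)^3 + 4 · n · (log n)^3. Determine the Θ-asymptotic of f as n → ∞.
f(n) ∈ Θ(n^3 · log n)

Compare the terms by growth order. For large n, n^a · (log n)^b dominates n^a' · (log n)^b' iff a > a', or (a = a' and b > b'). Ranking the 5 terms shows the dominant one is 5 · n^3 · log n. Hence f(n) ∈ Θ(n^3 · log n).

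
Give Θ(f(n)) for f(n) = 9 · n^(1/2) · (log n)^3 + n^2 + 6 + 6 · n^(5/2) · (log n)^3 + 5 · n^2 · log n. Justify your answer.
f(n) ∈ Θ(n^(5/2) · (log n)^3)

Compare the terms by growth order. For large n, n^a · (log n)^b dominates n^a' · (log n)^b' iff a > a', or (a = a' and b > b'). Ranking the 5 terms shows the dominant one is 6 · n^(5/2) · (log n)^3. Hence f(n) ∈ Θ(n^(5/2) · (log n)^3).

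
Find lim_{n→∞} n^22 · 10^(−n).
lim = 0

Exponentials with base > 1 dominate every fixed polynomial: for any fixed c, n^c / 10^n → 0 as n → ∞ (e.g. by the ratio test, or by writing 10^n = e^(n ln 10) and noting e^(n ln 10) / n^c → ∞). Hence n^22 · 10^(−n) = n^22 / 10^n → 0.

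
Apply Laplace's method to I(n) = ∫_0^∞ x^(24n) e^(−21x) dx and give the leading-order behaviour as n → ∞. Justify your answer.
I(n) ~ (sqrt(2π·24n) / 21) · (24n/(21e))^(24n)

Write the integrand as exp(24n ln x − 21x) and set f(x) = 24n ln x − 21x. Then f'(x) = 24n/x − 21 = 0 at x* = 24n/21, and f''(x*) = −24n/x*^2 = −21^2/(24n). Laplace's method (interior maximum) gives
  I(n) ~ e^(f(x*)) · sqrt(2π / |f''(x*)|)
        = exp(24n ln(24n/21) − 24n) · sqrt(2π · 24n / 21^2)
        = (24n/21)^(24n) e^(−24n) · sqrt(2π·24n) / 21
        = (sqrt(2π·24n) / 21) · (24n/(21e))^(24n).
This matches Γ(24n+1)/21^(24n+1) with Stirling applied to Γ.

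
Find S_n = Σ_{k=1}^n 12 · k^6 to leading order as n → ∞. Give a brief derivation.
S_n ~ 12 · n^7 / 7

By integral comparison (Euler-Maclaurin), Σ_{k=1}^n 12 · k^6 = 12 · ∫_0^n x^6 dx + O(n^6) = 12 · n^7/7 + O(n^6). (Equivalently, Faulhaber's formula gives the same leading term.)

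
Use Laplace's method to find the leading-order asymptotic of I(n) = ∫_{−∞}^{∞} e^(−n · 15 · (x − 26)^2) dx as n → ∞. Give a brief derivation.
I(n) = sqrt(π/(15n))

Here φ(x) = 15 · (x − 26)^2 has its unique minimum at x* = 26 with φ(x*) = 0 and φ''(x*) = 30. Laplace's method gives
  I(n) ~ e^(−n φ(x*)) · sqrt(2π / (n · φ''(x*))) = sqrt(2π / (30n)) = sqrt(π/(15n)).
This is exact: substituting u = (x − 26)·sqrt(15n) gives I(n) = (1/sqrt(15n)) ∫_{−∞}^{∞} e^(−u^2) du = sqrt(π/(15n)).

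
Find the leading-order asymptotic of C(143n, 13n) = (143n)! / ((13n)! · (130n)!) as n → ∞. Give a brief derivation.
C(143n, 13n) ~ (285311670611/10000000000)^(13n) · sqrt(11/(20π·13n))

Write N = 13n. Apply Stirling to each factorial:
  (11N)! ~ sqrt(2π·11N) · (11N/e)^(11N),
  N! ~ sqrt(2π N) · (N/e)^N,
  (10N)! ~ sqrt(2π·10N) · (10N/e)^(10N).
The exponential factors combine to (11N)^(11N) / (N^N · (10N)^(10N)) = 11^(11N)/10^(10N) = (11^11/10^10)^N = (285311670611/10000000000)^N.
The square-root prefactors combine to sqrt(2π·11N) / (sqrt(2π N)·sqrt(2π·10N)) = sqrt(11 / (2π·10·N)) = sqrt(11/(20π·13n)).
Substituting N = 13n: C(143n, 13n) ~ (285311670611/10000000000)^(13n) · sqrt(11/(20π·13n)).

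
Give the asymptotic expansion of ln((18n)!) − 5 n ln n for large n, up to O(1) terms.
ln((18n)!) − 5 n ln n = 13 n ln n + 18(ln 18 − 1) n + (1/2) ln(2π·18n) + O(1/n)

Stirling: ln((18n)!) = 18n ln(18n) − 18n + (1/2) ln(2π·18n) + O(1/n).
Expand 18n ln(18n) = 18n (ln n + ln 18) = 18n ln n + 18n ln 18.
Subtract 5n ln n: leading term is (18 − 5) n ln n = 13 n ln n. The next term is 18n ln 18 − 18n = 18(ln 18 − 1) n. Then the (1/2) ln(2π·18n) correction.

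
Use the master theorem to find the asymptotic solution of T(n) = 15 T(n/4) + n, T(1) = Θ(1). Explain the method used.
T(n) = Θ(n^(log_4 15))

Master theorem: compare f(n) = n to n^(log_4 15) where log_4 15 ≈ 1.953. Since 1 < log_4 15, we have f(n) = O(n^(log_4 15 − ε)) for some ε > 0 — Case 1. Hence T(n) = Θ(n^(log_4 15)).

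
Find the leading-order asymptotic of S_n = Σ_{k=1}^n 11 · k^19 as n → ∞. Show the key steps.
S_n ~ 11 · n^20 / 20

By integral comparison (Euler-Maclaurin), Σ_{k=1}^n 11 · k^19 = 11 · ∫_0^n x^19 dx + O(n^19) = 11 · n^20/20 + O(n^19). (Equivalently, Faulhaber's formula gives the same leading term.)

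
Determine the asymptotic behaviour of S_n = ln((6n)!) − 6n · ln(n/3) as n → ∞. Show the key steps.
S_n ~ 6n · (ln 18 − 1) + O(ln n)

Stirling: ln((6n)!) = 6n ln(6n) − 6n + O(ln n).
  S_n = 6n ln(6n) − 6n − 6n ln(n/3) + O(ln n)
      = 6n ln(6n) − 6n ln n + 6n ln 3 − 6n + O(ln n)
      = 6n ln 6 + 6n ln 3 − 6n + O(ln n)
      = 6n (ln 18 − 1) + O(ln n).
Numerically ln(18) − 1 ≈ 1.8904.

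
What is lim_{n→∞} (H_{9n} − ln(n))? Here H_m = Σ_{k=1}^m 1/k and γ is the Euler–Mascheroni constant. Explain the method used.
lim = ln 9 + γ

By Euler-Maclaurin, H_m = ln m + γ + O(1/m). So
  H_{9n} − ln(n) = ln(9n) + γ − ln(n) + O(1/n)
                       = ln(9/1) + γ + O(1/n).
Hence the limit is ln(9/1) + γ.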